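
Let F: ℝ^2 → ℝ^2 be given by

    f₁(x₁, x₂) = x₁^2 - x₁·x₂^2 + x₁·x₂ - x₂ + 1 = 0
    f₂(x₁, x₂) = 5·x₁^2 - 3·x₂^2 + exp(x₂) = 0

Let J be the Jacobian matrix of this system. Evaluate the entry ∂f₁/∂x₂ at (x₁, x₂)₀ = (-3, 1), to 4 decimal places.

2.0000

∂f₁/∂x₂ = -2·x₁·x₂ + x₁ - 1.
At (-3, 1) this is 2.0000.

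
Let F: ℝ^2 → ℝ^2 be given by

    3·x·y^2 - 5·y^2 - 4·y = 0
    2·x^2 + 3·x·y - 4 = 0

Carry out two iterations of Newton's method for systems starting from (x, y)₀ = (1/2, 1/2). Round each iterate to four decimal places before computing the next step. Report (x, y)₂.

(1.4088, 0.0076)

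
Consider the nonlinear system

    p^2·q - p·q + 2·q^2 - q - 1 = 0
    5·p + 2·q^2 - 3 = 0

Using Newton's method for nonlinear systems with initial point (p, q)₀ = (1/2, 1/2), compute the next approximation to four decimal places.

(-0.1000, 2.0000)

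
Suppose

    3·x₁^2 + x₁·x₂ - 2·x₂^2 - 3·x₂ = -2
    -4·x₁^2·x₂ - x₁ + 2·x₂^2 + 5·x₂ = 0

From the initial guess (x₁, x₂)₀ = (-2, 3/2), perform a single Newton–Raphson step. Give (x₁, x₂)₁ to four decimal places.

At (-2, 3/2): F = (2.0000, -10.0000).
Jacobian J = [[6·x₁ + x₂, x₁ - 4·x₂ - 3], [-8·x₁·x₂ - 1, -4·x₁^2 + 4·x₂ + 5]].
At the point, J = [[-10.5000, -11.0000], [23.0000, -5.0000]] (det J = 305.5000).
Solving J·Δ = −F gives Δ = (0.3928, -0.1931).
Then the next iterate is (x₁, x₂)₁ = (-1.6072, 1.3069).

(-1.6072, 1.3069)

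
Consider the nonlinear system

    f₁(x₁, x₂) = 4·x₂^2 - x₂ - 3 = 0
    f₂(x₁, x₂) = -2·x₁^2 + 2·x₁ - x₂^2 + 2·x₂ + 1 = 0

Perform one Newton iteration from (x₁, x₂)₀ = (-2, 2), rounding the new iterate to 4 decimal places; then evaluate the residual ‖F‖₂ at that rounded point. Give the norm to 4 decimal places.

3.1903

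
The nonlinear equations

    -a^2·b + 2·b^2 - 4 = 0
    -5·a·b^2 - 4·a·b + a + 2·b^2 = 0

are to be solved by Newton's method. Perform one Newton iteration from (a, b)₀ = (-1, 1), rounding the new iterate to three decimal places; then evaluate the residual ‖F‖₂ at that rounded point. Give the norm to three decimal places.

2.301

At (-1, 1): F = (-3.000, 10.000).
Jacobian J = [[-2·a·b, -a^2 + 4·b], [-5·b^2 - 4·b + 1, -10·a·b - 4·a + 4·b]].
At the point, J = [[2.000, 3.000], [-8.000, 18.000]] (det J = 60.000).
Solving J·Δ = −F gives Δ = (1.400, 0.067).
Then the next iterate is (a, b)₁ = (0.400, 1.067).
Re-evaluating at (0.400, 1.067): F = (-1.89374, -1.30720), so ‖F‖₂ = 2.301.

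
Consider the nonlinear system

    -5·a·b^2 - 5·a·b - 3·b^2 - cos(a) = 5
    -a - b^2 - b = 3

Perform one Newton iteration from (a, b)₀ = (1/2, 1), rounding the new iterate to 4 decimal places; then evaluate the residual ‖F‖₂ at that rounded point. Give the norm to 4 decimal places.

At (1/2, 1): F = (-13.877583, -5.5000).
Jacobian J = [[-5·b^2 - 5·b + sin(a), -10·a·b - 5·a - 6·b], [-1, -2·b - 1]].
At the point, J = [[-9.520574, -13.5000], [-1.0000, -3.0000]] (det J = 15.061723).
Solving J·Δ = −F gives Δ = (2.1656, -2.5552).
Then the next iterate is (a, b)₁ = (2.6656, -1.5552).
Re-evaluating at (2.6656, -1.5552): F = (-22.875125, -6.529047), so ‖F‖₂ = 23.7886.

23.7886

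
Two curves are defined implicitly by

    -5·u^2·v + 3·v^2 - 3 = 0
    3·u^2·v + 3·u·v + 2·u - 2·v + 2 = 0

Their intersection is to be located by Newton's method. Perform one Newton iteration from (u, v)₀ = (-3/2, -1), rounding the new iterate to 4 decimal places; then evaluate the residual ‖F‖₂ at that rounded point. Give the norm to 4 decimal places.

At (-3/2, -1): F = (11.2500, -1.2500).
Jacobian J = [[-10·u·v, -5·u^2 + 6·v], [6·u·v + 3·v + 2, 3·u^2 + 3·u - 2]].
At the point, J = [[-15.0000, -17.2500], [8.0000, 0.2500]] (det J = 134.2500).
Solving J·Δ = −F gives Δ = (0.1397, 0.5307).
Then the next iterate is (u, v)₁ = (-1.3603, -0.4693).
Re-evaluating at (-1.3603, -0.4693): F = (2.002729, -0.472034), so ‖F‖₂ = 2.0576.

2.0576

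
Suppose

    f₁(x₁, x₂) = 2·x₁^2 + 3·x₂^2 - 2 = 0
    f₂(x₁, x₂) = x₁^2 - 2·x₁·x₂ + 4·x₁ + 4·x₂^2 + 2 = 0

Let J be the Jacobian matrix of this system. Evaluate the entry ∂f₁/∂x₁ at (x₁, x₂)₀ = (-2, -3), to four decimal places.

-8.0000

∂f₁/∂x₁ = 4·x₁.
At (-2, -3) this is -8.0000.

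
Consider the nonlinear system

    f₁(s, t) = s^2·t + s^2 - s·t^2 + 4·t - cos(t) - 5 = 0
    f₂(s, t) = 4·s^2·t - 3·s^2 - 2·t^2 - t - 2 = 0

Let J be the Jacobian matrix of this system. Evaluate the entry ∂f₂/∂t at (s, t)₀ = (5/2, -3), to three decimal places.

∂f₂/∂t = 4·s^2 - 4·t - 1.
At (5/2, -3) this is 36.000.

36.000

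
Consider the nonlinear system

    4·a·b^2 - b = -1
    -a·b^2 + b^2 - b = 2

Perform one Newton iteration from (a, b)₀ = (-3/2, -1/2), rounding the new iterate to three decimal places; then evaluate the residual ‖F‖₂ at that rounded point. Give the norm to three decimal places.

At (-3/2, -1/2): F = (0.000, -0.875).
Jacobian J = [[4·b^2, 8·a·b - 1], [-b^2, -2·a·b + 2·b - 1]].
At the point, J = [[1.000, 5.000], [-0.250, -3.500]] (det J = -2.250).
Solving J·Δ = −F gives Δ = (1.944, -0.389).
Then the next iterate is (a, b)₁ = (0.444, -0.889).
Re-evaluating at (0.444, -0.889): F = (3.29261, -0.67158), so ‖F‖₂ = 3.360.

3.360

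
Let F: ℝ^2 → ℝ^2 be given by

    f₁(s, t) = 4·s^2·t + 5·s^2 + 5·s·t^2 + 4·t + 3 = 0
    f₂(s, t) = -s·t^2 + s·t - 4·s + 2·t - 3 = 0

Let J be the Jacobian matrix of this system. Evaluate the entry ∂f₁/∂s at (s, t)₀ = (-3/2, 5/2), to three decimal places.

∂f₁/∂s = 8·s·t + 10·s + 5·t^2.
At (-3/2, 5/2) this is -13.750.

-13.750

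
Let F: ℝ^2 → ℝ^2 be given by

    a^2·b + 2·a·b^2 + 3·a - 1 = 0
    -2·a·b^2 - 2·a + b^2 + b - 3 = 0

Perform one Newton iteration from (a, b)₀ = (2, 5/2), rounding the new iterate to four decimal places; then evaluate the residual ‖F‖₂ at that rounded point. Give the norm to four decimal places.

14.4730

At (2, 5/2): F = (40.0000, -23.2500).
Jacobian J = [[2·a·b + 2·b^2 + 3, a^2 + 4·a·b], [-2·b^2 - 2, -4·a·b + 2·b + 1]].
At the point, J = [[25.5000, 24.0000], [-14.5000, -14.0000]] (det J = -9.0000).
Solving J·Δ = −F gives Δ = (-0.2222, -1.4306).
Then the next iterate is (a, b)₁ = (1.7778, 1.0694).
Re-evaluating at (1.7778, 1.0694): F = (11.779559, -8.408826), so ‖F‖₂ = 14.4730.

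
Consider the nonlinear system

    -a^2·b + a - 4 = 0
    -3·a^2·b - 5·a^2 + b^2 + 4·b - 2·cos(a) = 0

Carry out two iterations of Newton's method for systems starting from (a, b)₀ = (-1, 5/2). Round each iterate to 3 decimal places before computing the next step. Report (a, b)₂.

At (-1, 5/2): F = (-7.500, 2.66940).
Jacobian J = [[-2·a·b + 1, -a^2], [-6·a·b - 10·a + 2·sin(a), -3·a^2 + 2·b + 4]].
At the point, J = [[6.000, -1.000], [23.31706, 6.000]] (det J = 59.31706).
Solving J·Δ = −F gives Δ = (0.714, -3.218).
Then the next iterate is (a, b)₁ = (-0.286, -0.718).
Round to (-0.286, -0.718) and repeat: F = (-4.22727, -4.50803), J = [[0.58930, -0.08180], [1.06368, 2.31861]].
Δ = (6.998, -1.266), so (a, b)₂ = (6.712, -1.984).

(6.712, -1.984)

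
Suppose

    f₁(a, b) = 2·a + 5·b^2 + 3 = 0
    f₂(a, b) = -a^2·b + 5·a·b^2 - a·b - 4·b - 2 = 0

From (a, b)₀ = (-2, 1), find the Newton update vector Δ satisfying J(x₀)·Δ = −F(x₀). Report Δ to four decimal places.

(0.5758, -0.5152)

At (-2, 1): F = (4.0000, -18.0000).
Jacobian J = [[2, 10·b], [-2·a·b + 5·b^2 - b, -a^2 + 10·a·b - a - 4]].
At the point, J = [[2.0000, 10.0000], [8.0000, -26.0000]] (det J = -132.0000).
Solving J·Δ = −F gives Δ = (0.5758, -0.5152).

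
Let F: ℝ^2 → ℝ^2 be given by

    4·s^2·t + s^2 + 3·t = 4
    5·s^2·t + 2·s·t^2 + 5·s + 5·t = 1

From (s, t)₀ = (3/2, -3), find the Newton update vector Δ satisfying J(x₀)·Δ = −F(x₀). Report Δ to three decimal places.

(-0.774, 1.017)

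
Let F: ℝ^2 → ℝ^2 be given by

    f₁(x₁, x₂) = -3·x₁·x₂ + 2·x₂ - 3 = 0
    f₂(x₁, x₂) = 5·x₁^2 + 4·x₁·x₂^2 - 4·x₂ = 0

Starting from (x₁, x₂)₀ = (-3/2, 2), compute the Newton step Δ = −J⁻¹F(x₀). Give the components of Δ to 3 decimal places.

(0.899, -0.709)

At (-3/2, 2): F = (10.000, -20.750).
Jacobian J = [[-3·x₂, -3·x₁ + 2], [10·x₁ + 4·x₂^2, 8·x₁·x₂ - 4]].
At the point, J = [[-6.000, 6.500], [1.000, -28.000]] (det J = 161.500).
Solving J·Δ = −F gives Δ = (0.899, -0.709).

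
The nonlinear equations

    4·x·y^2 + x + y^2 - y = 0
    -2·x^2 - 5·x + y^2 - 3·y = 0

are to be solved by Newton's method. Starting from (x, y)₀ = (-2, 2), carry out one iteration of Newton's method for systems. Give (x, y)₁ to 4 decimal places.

(-1.6923, 1.0769)

At (-2, 2): F = (-32.0000, 0.0000).
Jacobian J = [[4·y^2 + 1, 8·x·y + 2·y - 1], [-4·x - 5, 2·y - 3]].
At the point, J = [[17.0000, -29.0000], [3.0000, 1.0000]] (det J = 104.0000).
Solving J·Δ = −F gives Δ = (0.3077, -0.9231).
Then the next iterate is (x, y)₁ = (-1.6923, 1.0769).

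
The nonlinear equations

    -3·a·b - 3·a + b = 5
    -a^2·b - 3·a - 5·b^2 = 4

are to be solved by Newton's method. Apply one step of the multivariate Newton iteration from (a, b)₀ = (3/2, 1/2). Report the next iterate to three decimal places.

At (3/2, 1/2): F = (-11.250, -10.875).
Jacobian J = [[-3·b - 3, -3·a + 1], [-2·a·b - 3, -a^2 - 10·b]].
At the point, J = [[-4.500, -3.500], [-4.500, -7.250]] (det J = 16.875).
Solving J·Δ = −F gives Δ = (-2.578, 0.100).
Then the next iterate is (a, b)₁ = (-1.078, 0.600).

(-1.078, 0.600)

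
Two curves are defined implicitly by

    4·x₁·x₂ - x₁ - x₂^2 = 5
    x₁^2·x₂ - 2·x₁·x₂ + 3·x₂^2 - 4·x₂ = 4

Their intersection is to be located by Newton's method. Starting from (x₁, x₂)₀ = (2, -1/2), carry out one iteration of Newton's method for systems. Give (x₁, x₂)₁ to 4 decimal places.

(-1.0000, -0.2500)

At (2, -1/2): F = (-11.2500, -1.2500).
Jacobian J = [[4·x₂ - 1, 4·x₁ - 2·x₂], [2·x₁·x₂ - 2·x₂, x₁^2 - 2·x₁ + 6·x₂ - 4]].
At the point, J = [[-3.0000, 9.0000], [-1.0000, -7.0000]] (det J = 30.0000).
Solving J·Δ = −F gives Δ = (-3.0000, 0.2500).
Then the next iterate is (x₁, x₂)₁ = (-1.0000, -0.2500).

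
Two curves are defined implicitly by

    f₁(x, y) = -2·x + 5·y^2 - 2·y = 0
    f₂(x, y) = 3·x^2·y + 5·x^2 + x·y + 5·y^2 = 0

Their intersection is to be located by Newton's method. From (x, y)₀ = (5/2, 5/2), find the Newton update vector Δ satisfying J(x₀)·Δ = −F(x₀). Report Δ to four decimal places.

At (5/2, 5/2): F = (21.2500, 115.6250).
Jacobian J = [[-2, 10·y - 2], [6·x·y + 10·x + y, 3·x^2 + x + 10·y]].
At the point, J = [[-2.0000, 23.0000], [65.0000, 46.2500]] (det J = -1587.5000).
Solving J·Δ = −F gives Δ = (-1.0561, -1.0157).

(-1.0561, -1.0157)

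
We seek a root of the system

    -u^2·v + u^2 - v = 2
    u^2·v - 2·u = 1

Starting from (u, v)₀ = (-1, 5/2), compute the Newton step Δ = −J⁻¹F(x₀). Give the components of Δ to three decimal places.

(0.091, -2.864)

At (-1, 5/2): F = (-6.000, 3.500).
Jacobian J = [[-2·u·v + 2·u, -u^2 - 1], [2·u·v - 2, u^2]].
At the point, J = [[3.000, -2.000], [-7.000, 1.000]] (det J = -11.000).
Solving J·Δ = −F gives Δ = (0.091, -2.864).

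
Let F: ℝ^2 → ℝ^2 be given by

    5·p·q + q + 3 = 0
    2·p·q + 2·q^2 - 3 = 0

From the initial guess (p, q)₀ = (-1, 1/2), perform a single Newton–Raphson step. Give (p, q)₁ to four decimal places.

At (-1, 1/2): F = (1.0000, -3.5000).
Jacobian J = [[5·q, 5·p + 1], [2·q, 2·p + 4·q]].
At the point, J = [[2.5000, -4.0000], [1.0000, 0.0000]] (det J = 4.0000).
Solving J·Δ = −F gives Δ = (3.5000, 2.4375).
Then the next iterate is (p, q)₁ = (2.5000, 2.9375).

(2.5000, 2.9375)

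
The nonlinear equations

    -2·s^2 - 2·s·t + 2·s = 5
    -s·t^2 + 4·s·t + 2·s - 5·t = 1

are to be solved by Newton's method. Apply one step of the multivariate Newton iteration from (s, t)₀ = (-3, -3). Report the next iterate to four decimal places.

At (-3, -3): F = (-47.0000, 71.0000).
Jacobian J = [[-4·s - 2·t + 2, -2·s], [-t^2 + 4·t + 2, -2·s·t + 4·s - 5]].
At the point, J = [[20.0000, 6.0000], [-19.0000, -35.0000]] (det J = -586.0000).
Solving J·Δ = −F gives Δ = (2.0802, 0.8993).
Then the next iterate is (s, t)₁ = (-0.9198, -2.1007).

(-0.9198, -2.1007)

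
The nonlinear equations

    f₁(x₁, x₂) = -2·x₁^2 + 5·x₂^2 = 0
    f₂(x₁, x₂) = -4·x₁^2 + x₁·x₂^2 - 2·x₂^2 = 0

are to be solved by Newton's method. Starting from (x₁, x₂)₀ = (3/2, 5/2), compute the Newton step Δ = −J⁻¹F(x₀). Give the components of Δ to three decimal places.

At (3/2, 5/2): F = (26.750, -12.125).
Jacobian J = [[-4·x₁, 10·x₂], [-8·x₁ + x₂^2, 2·x₁·x₂ - 4·x₂]].
At the point, J = [[-6.000, 25.000], [-5.750, -2.500]] (det J = 158.750).
Solving J·Δ = −F gives Δ = (-1.488, -1.427).

(-1.488, -1.427)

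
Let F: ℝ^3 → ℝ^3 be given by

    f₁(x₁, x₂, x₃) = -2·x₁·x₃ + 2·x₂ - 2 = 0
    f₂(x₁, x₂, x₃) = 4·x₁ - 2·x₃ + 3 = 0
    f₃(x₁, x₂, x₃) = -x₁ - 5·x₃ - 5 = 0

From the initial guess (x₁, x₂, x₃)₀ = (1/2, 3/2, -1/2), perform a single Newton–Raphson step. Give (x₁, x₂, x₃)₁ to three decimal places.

(-1.136, 1.432, -0.773)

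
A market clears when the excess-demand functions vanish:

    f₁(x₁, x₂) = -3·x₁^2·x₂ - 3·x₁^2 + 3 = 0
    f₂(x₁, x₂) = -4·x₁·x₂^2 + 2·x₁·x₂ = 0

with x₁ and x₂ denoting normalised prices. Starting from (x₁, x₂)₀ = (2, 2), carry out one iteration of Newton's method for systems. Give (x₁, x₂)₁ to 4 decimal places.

(1.2639, 1.4583)

At (2, 2): F = (-33.0000, -24.0000).
Jacobian J = [[-6·x₁·x₂ - 6·x₁, -3·x₁^2], [-4·x₂^2 + 2·x₂, -8·x₁·x₂ + 2·x₁]].
At the point, J = [[-36.0000, -12.0000], [-12.0000, -28.0000]] (det J = 864.0000).
Solving J·Δ = −F gives Δ = (-0.7361, -0.5417).
Then the next iterate is (x₁, x₂)₁ = (1.2639, 1.4583).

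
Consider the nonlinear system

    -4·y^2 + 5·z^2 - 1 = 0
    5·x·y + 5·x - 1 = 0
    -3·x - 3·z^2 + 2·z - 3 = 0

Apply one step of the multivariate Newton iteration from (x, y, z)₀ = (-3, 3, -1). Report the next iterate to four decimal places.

At (-3, 3, -1): F = (-32.0000, -61.0000, 1.0000).
Jacobian J = [[0, -8·y, 10·z], [5·y + 5, 5·x, 0], [-3, 0, -6·z + 2]].
At the point, J = [[0.0000, -24.0000, -10.0000], [20.0000, -15.0000, 0.0000], [-3.0000, 0.0000, 8.0000]] (det J = 4290.0000).
Solving J·Δ = −F gives Δ = (1.8699, -1.5734, 0.5762).
Then the next iterate is (x, y, z)₁ = (-1.1301, 1.4266, -0.4238).

(-1.1301, 1.4266, -0.4238)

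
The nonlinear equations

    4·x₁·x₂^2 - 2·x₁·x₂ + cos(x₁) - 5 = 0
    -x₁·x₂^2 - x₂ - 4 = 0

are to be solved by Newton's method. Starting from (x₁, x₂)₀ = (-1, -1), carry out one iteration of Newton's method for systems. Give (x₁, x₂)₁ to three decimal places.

(3.882, -3.294)

At (-1, -1): F = (-10.45970, -2.000).
Jacobian J = [[4·x₂^2 - 2·x₂ - sin(x₁), 8·x₁·x₂ - 2·x₁], [-x₂^2, -2·x₁·x₂ - 1]].
At the point, J = [[6.84147, 10.000], [-1.000, -3.000]] (det J = -10.52441).
Solving J·Δ = −F gives Δ = (4.882, -2.294).
Then the next iterate is (x₁, x₂)₁ = (3.882, -3.294).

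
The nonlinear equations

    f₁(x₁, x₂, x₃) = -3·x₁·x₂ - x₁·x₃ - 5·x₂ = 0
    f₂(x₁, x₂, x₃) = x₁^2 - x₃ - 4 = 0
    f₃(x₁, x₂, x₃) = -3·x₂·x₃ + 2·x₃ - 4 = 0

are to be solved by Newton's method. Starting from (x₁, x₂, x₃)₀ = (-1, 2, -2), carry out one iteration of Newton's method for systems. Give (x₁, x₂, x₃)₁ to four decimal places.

(-2.3000, 2.4000, -0.4000)

At (-1, 2, -2): F = (-6.0000, -1.0000, 4.0000).
Jacobian J = [[-3·x₂ - x₃, -3·x₁ - 5, -x₁], [2·x₁, 0, -1], [0, -3·x₃, -3·x₂ + 2]].
At the point, J = [[-4.0000, -2.0000, 1.0000], [-2.0000, 0.0000, -1.0000], [0.0000, 6.0000, -4.0000]] (det J = -20.0000).
Solving J·Δ = −F gives Δ = (-1.3000, 0.4000, 1.6000).
Then the next iterate is (x₁, x₂, x₃)₁ = (-2.3000, 2.4000, -0.4000).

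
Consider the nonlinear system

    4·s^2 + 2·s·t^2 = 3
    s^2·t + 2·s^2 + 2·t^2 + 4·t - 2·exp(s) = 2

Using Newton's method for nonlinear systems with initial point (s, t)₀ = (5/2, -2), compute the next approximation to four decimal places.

(1.4800, -1.3280)

At (5/2, -2): F = (42.0000, -26.364988).
Jacobian J = [[8·s + 2·t^2, 4·s·t], [2·s·t + 4·s - 2·exp(s), s^2 + 4·t + 4]].
At the point, J = [[28.0000, -20.0000], [-24.364988, 2.2500]] (det J = -424.299758).
Solving J·Δ = −F gives Δ = (-1.0200, 0.6720).
Then the next iterate is (s, t)₁ = (1.4800, -1.3280).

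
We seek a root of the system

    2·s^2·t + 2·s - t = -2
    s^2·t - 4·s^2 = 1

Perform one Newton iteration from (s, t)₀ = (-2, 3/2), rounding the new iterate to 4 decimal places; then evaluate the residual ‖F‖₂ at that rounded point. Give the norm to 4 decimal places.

At (-2, 3/2): F = (8.5000, -11.0000).
Jacobian J = [[4·s·t + 2, 2·s^2 - 1], [2·s·t - 8·s, s^2]].
At the point, J = [[-10.0000, 7.0000], [10.0000, 4.0000]] (det J = -110.0000).
Solving J·Δ = −F gives Δ = (1.0091, 0.2273).
Then the next iterate is (s, t)₁ = (-0.9909, 1.7273).
Re-evaluating at (-0.9909, 1.7273): F = (1.682912, -3.231525), so ‖F‖₂ = 3.6435.

3.6435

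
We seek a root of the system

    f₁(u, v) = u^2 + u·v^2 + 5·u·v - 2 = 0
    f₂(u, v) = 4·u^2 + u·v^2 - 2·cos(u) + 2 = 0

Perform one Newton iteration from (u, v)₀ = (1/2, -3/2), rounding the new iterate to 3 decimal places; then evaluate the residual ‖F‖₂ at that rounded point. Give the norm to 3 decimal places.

5191.905

At (1/2, -3/2): F = (-4.375, 2.36983).
Jacobian J = [[2·u + v^2 + 5·v, 2·u·v + 5·u], [8·u + v^2 + 2·sin(u), 2·u·v]].
At the point, J = [[-4.250, 1.000], [7.20885, -1.500]] (det J = -0.83385).
Solving J·Δ = −F gives Δ = (5.028, 25.744).
Then the next iterate is (u, v)₁ = (5.528, 24.244).
Re-evaluating at (5.528, 24.244): F = (3947.86400, 3371.97990), so ‖F‖₂ = 5191.905.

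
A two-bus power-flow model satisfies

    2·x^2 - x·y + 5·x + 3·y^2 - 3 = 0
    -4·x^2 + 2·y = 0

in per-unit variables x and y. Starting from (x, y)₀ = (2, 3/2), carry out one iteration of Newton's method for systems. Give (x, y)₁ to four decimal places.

(1.0481, 0.3852)

At (2, 3/2): F = (18.7500, -13.0000).
Jacobian J = [[4·x - y + 5, -x + 6·y], [-8·x, 2]].
At the point, J = [[11.5000, 7.0000], [-16.0000, 2.0000]] (det J = 135.0000).
Solving J·Δ = −F gives Δ = (-0.9519, -1.1148).
Then the next iterate is (x, y)₁ = (1.0481, 0.3852).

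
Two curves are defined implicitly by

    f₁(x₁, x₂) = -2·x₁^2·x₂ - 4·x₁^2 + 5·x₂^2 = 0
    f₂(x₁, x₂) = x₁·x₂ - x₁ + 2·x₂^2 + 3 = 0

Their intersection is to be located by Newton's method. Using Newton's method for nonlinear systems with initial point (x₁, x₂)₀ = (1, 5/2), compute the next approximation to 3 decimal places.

At (1, 5/2): F = (22.250, 17.000).
Jacobian J = [[-4·x₁·x₂ - 8·x₁, -2·x₁^2 + 10·x₂], [x₂ - 1, x₁ + 4·x₂]].
At the point, J = [[-18.000, 23.000], [1.500, 11.000]] (det J = -232.500).
Solving J·Δ = −F gives Δ = (-0.629, -1.460).
Then the next iterate is (x₁, x₂)₁ = (0.371, 1.040).

(0.371, 1.040)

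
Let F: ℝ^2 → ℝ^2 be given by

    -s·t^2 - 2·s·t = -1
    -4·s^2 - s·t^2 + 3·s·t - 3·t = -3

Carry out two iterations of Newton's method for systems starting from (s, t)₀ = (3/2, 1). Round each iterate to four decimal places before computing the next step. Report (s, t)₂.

At (3/2, 1): F = (-3.5000, -6.0000).
Jacobian J = [[-t^2 - 2·t, -2·s·t - 2·s], [-8·s - t^2 + 3·t, -2·s·t + 3·s - 3]].
At the point, J = [[-3.0000, -6.0000], [-10.0000, -1.5000]] (det J = -55.5000).
Solving J·Δ = −F gives Δ = (-0.5541, -0.3063).
Then the next iterate is (s, t)₁ = (0.9459, 0.6937).
Round to (0.9459, 0.6937) and repeat: F = (-0.767527, -1.146680), J = [[-1.868620, -3.204142], [-5.967320, -1.474642]].
Δ = (-0.1554, -0.1489), so (s, t)₂ = (0.7905, 0.5448).

(0.7905, 0.5448)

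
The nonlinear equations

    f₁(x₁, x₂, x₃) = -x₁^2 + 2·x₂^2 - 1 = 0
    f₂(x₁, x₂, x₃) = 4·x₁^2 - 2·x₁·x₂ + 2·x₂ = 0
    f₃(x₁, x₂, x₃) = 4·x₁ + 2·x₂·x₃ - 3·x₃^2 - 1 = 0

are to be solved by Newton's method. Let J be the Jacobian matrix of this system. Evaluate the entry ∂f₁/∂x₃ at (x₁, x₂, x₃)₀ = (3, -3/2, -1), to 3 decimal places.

0.000

∂f₁/∂x₃ = 0.
At (3, -3/2, -1) this is 0.000.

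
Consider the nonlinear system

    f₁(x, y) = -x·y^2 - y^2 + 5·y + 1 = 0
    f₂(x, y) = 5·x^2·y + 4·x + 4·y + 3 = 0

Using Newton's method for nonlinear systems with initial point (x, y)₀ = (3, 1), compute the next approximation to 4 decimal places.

At (3, 1): F = (2.0000, 64.0000).
Jacobian J = [[-y^2, -2·x·y - 2·y + 5], [10·x·y + 4, 5·x^2 + 4]].
At the point, J = [[-1.0000, -3.0000], [34.0000, 49.0000]] (det J = 53.0000).
Solving J·Δ = −F gives Δ = (-5.4717, 2.4906).
Then the next iterate is (x, y)₁ = (-2.4717, 3.4906).

(-2.4717, 3.4906)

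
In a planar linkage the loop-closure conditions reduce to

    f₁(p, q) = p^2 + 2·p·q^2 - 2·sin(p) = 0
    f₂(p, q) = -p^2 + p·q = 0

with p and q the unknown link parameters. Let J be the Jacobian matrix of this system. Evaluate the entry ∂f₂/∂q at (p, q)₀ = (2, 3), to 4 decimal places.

2.0000

∂f₂/∂q = p.
At (2, 3) this is 2.0000.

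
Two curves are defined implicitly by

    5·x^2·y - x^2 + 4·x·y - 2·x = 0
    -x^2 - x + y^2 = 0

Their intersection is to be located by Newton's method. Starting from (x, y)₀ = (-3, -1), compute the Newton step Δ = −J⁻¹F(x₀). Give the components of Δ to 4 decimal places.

(1.0533, 0.1333)

At (-3, -1): F = (-36.0000, -5.0000).
Jacobian J = [[10·x·y - 2·x + 4·y - 2, 5·x^2 + 4·x], [-2·x - 1, 2·y]].
At the point, J = [[30.0000, 33.0000], [5.0000, -2.0000]] (det J = -225.0000).
Solving J·Δ = −F gives Δ = (1.0533, 0.1333).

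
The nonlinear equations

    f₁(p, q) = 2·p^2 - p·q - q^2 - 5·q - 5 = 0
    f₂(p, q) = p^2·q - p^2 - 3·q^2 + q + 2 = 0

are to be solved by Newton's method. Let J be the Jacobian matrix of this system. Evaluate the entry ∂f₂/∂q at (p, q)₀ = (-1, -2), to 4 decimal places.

14.0000

∂f₂/∂q = p^2 - 6·q + 1.
At (-1, -2) this is 14.0000.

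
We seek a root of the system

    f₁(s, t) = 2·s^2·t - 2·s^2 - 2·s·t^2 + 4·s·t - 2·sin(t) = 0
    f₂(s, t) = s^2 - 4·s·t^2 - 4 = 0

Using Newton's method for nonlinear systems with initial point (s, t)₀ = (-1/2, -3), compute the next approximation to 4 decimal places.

At (-1/2, -3): F = (13.282240, 14.2500).
Jacobian J = [[4·s·t - 4·s - 2·t^2 + 4·t, 2·s^2 - 4·s·t + 4·s - 2·cos(t)], [2·s - 4·t^2, -8·s·t]].
At the point, J = [[-22.0000, -5.520015], [-37.0000, -12.0000]] (det J = 59.759445).
Solving J·Δ = −F gives Δ = (1.3509, -2.9777).
Then the next iterate is (s, t)₁ = (0.8509, -5.9777).

(0.8509, -5.9777)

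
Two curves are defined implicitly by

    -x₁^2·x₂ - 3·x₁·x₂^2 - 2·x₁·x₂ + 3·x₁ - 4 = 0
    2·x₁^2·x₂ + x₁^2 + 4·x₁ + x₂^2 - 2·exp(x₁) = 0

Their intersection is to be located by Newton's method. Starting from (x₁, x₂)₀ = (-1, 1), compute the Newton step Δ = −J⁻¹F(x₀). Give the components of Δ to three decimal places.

At (-1, 1): F = (-3.000, -0.73576).
Jacobian J = [[-2·x₁·x₂ - 3·x₂^2 - 2·x₂ + 3, -x₁^2 - 6·x₁·x₂ - 2·x₁], [4·x₁·x₂ + 2·x₁ - 2·exp(x₁) + 4, 2·x₁^2 + 2·x₂]].
At the point, J = [[0.000, 7.000], [-2.73576, 4.000]] (det J = 19.15031).
Solving J·Δ = −F gives Δ = (0.358, 0.429).

(0.358, 0.429)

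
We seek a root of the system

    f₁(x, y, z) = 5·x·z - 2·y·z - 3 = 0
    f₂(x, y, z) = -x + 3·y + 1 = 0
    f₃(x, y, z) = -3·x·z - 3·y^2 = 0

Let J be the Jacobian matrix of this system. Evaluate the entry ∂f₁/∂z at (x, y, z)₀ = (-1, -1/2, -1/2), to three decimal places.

-4.000

∂f₁/∂z = 5·x - 2·y.
At (-1, -1/2, -1/2) this is -4.000.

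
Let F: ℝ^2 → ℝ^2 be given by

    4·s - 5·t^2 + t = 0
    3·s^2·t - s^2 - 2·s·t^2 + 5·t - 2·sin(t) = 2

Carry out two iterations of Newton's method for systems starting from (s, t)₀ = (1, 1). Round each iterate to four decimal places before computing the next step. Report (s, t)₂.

At (1, 1): F = (0.0000, 1.317058).
Jacobian J = [[4, -10·t + 1], [6·s·t - 2·s - 2·t^2, 3·s^2 - 4·s·t - 2·cos(t) + 5]].
At the point, J = [[4.0000, -9.0000], [2.0000, 2.919395]] (det J = 29.677582).
Solving J·Δ = −F gives Δ = (-0.3994, -0.1775).
Then the next iterate is (s, t)₁ = (0.6006, 0.8225).
Round to (0.6006, 0.8225) and repeat: F = (-0.157631, 0.363540), J = [[4.0000, -7.2250], [0.409749, 2.745405]].
Δ = (-0.1574, -0.1089), so (s, t)₂ = (0.4432, 0.7136).

(0.4432, 0.7136)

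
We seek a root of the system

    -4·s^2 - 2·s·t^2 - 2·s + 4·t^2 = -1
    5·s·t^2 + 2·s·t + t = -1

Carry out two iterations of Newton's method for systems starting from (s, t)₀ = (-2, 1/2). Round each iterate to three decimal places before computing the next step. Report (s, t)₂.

(-1.010, 0.366)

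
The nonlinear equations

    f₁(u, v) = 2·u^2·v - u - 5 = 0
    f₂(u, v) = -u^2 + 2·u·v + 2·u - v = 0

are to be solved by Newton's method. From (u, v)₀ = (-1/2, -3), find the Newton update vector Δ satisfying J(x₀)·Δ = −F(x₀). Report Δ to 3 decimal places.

At (-1/2, -3): F = (-6.000, 4.750).
Jacobian J = [[4·u·v - 1, 2·u^2], [-2·u + 2·v + 2, 2·u - 1]].
At the point, J = [[5.000, 0.500], [-3.000, -2.000]] (det J = -8.500).
Solving J·Δ = −F gives Δ = (1.132, 0.676).

(1.132, 0.676)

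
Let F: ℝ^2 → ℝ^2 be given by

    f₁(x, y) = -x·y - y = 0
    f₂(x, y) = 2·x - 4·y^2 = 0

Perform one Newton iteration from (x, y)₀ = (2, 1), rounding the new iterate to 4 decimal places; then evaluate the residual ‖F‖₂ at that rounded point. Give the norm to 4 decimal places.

1.0389

At (2, 1): F = (-3.0000, 0.0000).
Jacobian J = [[-y, -x - 1], [2, -8·y]].
At the point, J = [[-1.0000, -3.0000], [2.0000, -8.0000]] (det J = 14.0000).
Solving J·Δ = −F gives Δ = (-1.7143, -0.4286).
Then the next iterate is (x, y)₁ = (0.2857, 0.5714).
Re-evaluating at (0.2857, 0.5714): F = (-0.734649, -0.734592), so ‖F‖₂ = 1.0389.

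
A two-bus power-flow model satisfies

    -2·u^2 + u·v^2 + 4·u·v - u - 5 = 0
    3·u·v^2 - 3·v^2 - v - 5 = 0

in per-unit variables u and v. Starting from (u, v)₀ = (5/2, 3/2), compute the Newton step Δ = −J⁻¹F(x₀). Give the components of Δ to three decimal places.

(-0.365, -0.093)

At (5/2, 3/2): F = (0.625, 3.625).
Jacobian J = [[-4·u + v^2 + 4·v - 1, 2·u·v + 4·u], [3·v^2, 6·u·v - 6·v - 1]].
At the point, J = [[-2.750, 17.500], [6.750, 12.500]] (det J = -152.500).
Solving J·Δ = −F gives Δ = (-0.365, -0.093).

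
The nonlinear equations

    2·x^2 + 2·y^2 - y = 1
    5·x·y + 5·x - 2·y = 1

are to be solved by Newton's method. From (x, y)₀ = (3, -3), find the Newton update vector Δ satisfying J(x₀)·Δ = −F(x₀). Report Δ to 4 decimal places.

(-6.5000, -3.0769)

At (3, -3): F = (38.0000, -25.0000).
Jacobian J = [[4·x, 4·y - 1], [5·y + 5, 5·x - 2]].
At the point, J = [[12.0000, -13.0000], [-10.0000, 13.0000]] (det J = 26.0000).
Solving J·Δ = −F gives Δ = (-6.5000, -3.0769).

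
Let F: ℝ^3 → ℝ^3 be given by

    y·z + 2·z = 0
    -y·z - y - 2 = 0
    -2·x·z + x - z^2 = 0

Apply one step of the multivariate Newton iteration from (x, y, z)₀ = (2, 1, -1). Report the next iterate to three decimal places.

(-1.000, -8.000, -3.000)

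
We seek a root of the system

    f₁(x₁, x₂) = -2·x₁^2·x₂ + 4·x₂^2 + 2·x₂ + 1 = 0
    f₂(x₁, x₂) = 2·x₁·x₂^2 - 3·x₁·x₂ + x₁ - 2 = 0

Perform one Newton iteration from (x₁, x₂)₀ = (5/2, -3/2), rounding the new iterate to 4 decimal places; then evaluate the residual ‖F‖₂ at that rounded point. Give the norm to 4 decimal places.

9.4577

At (5/2, -3/2): F = (25.7500, 23.0000).
Jacobian J = [[-4·x₁·x₂, -2·x₁^2 + 8·x₂ + 2], [2·x₂^2 - 3·x₂ + 1, 4·x₁·x₂ - 3·x₁]].
At the point, J = [[15.0000, -22.5000], [10.0000, -22.5000]] (det J = -112.5000).
Solving J·Δ = −F gives Δ = (-0.5500, 0.7778).
Then the next iterate is (x₁, x₂)₁ = (1.9500, -0.7222).
Re-evaluating at (1.9500, -0.7222): F = (7.134222, 6.209004), so ‖F‖₂ = 9.4577.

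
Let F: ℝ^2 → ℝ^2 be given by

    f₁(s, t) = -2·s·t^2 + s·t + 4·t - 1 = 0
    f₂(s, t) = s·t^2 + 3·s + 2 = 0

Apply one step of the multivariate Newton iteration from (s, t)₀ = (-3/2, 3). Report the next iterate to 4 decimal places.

(-1.2613, 1.5405)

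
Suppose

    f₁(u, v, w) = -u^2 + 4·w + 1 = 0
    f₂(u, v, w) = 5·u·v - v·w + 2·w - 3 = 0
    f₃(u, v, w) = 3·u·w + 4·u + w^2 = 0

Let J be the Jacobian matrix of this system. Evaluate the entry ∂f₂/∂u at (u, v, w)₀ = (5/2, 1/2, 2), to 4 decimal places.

2.5000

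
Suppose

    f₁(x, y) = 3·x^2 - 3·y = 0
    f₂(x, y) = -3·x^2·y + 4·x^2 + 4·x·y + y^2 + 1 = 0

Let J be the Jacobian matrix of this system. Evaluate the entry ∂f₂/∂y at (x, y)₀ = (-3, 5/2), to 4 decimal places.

-34.0000

∂f₂/∂y = -3·x^2 + 4·x + 2·y.
At (-3, 5/2) this is -34.0000.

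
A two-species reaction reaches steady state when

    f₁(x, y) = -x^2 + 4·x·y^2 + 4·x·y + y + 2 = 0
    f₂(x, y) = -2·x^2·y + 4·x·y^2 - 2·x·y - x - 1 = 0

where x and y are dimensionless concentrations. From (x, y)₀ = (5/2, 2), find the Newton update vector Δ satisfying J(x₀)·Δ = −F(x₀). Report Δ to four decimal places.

(-1.3794, -0.6184)

At (5/2, 2): F = (57.7500, 1.5000).
Jacobian J = [[-2·x + 4·y^2 + 4·y, 8·x·y + 4·x + 1], [-4·x·y + 4·y^2 - 2·y - 1, -2·x^2 + 8·x·y - 2·x]].
At the point, J = [[19.0000, 51.0000], [-9.0000, 22.5000]] (det J = 886.5000).
Solving J·Δ = −F gives Δ = (-1.3794, -0.6184).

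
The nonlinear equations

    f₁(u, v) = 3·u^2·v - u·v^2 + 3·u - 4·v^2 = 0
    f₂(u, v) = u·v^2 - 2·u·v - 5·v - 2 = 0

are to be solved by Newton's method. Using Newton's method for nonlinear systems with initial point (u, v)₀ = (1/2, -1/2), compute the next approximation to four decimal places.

(0.0979, -0.4043)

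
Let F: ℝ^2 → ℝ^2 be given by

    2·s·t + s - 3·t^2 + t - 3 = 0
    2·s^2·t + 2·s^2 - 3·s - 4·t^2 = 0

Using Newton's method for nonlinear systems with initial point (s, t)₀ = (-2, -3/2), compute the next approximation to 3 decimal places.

At (-2, -3/2): F = (-7.250, -7.000).
Jacobian J = [[2·t + 1, 2·s - 6·t + 1], [4·s·t + 4·s - 3, 2·s^2 - 8·t]].
At the point, J = [[-2.000, 6.000], [1.000, 20.000]] (det J = -46.000).
Solving J·Δ = −F gives Δ = (-2.239, 0.462).
Then the next iterate is (s, t)₁ = (-4.239, -1.038).

(-4.239, -1.038)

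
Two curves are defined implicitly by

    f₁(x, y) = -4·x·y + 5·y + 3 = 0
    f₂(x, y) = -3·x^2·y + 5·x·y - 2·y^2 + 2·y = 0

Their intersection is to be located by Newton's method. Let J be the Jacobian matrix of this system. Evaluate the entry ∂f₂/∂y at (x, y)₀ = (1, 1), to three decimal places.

0.000

∂f₂/∂y = -3·x^2 + 5·x - 4·y + 2.
At (1, 1) this is 0.000.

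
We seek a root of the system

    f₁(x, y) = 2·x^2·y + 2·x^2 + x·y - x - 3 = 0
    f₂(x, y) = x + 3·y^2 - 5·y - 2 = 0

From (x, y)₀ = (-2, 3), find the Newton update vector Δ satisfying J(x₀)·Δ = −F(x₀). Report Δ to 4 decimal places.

(0.6995, -0.6692)

At (-2, 3): F = (25.0000, 8.0000).
Jacobian J = [[4·x·y + 4·x + y - 1, 2·x^2 + x], [1, 6·y - 5]].
At the point, J = [[-30.0000, 6.0000], [1.0000, 13.0000]] (det J = -396.0000).
Solving J·Δ = −F gives Δ = (0.6995, -0.6692).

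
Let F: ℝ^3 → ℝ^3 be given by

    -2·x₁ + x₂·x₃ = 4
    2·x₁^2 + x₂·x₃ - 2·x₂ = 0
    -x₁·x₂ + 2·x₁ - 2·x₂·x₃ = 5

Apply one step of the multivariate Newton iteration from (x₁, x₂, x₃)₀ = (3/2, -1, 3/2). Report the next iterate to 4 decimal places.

(-2.0179, -8.3214, -10.9464)

At (3/2, -1, 3/2): F = (-8.5000, 5.0000, 2.5000).
Jacobian J = [[-2, x₃, x₂], [4·x₁, x₃ - 2, x₂], [-x₂ + 2, -x₁ - 2·x₃, -2·x₂]].
At the point, J = [[-2.0000, 1.5000, -1.0000], [6.0000, -0.5000, -1.0000], [3.0000, -4.5000, 2.0000]] (det J = 14.0000).
Solving J·Δ = −F gives Δ = (-3.5179, -7.3214, -12.4464).
Then the next iterate is (x₁, x₂, x₃)₁ = (-2.0179, -8.3214, -10.9464).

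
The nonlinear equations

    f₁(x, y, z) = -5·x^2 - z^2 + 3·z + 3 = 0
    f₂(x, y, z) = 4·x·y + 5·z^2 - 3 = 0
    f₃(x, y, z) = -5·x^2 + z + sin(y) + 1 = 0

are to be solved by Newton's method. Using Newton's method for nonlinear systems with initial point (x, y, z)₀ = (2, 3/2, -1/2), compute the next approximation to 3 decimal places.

At (2, 3/2, -1/2): F = (-18.750, 10.250, -18.50251).
Jacobian J = [[-10·x, 0, -2·z + 3], [4·y, 4·x, 10·z], [-10·x, cos(y), 1]].
At the point, J = [[-20.000, 0.000, 4.000], [6.000, 8.000, -5.000], [-20.000, 0.07074, 1.000]] (det J = 474.62397).
Solving J·Δ = −F gives Δ = (-0.924, -0.545, 0.070).
Then the next iterate is (x, y, z)₁ = (1.076, 0.955, -0.430).

(1.076, 0.955, -0.430)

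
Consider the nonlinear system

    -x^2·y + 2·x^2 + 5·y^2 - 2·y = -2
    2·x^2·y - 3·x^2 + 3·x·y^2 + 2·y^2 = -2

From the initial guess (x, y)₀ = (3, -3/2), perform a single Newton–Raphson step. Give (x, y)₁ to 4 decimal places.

(1.6753, -0.7334)

At (3, -3/2): F = (47.7500, -27.2500).
Jacobian J = [[-2·x·y + 4·x, -x^2 + 10·y - 2], [4·x·y - 6·x + 3·y^2, 2·x^2 + 6·x·y + 4·y]].
At the point, J = [[21.0000, -26.0000], [-29.2500, -15.0000]] (det J = -1075.5000).
Solving J·Δ = −F gives Δ = (-1.3247, 0.7666).
Then the next iterate is (x, y)₁ = (1.6753, -0.7334).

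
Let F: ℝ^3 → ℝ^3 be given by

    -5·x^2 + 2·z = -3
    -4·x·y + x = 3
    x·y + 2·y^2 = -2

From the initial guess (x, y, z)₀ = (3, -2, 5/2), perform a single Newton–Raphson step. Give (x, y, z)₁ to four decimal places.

(1.9565, -0.7826, 5.3478)

At (3, -2, 5/2): F = (-37.0000, 24.0000, 4.0000).
Jacobian J = [[-10·x, 0, 2], [-4·y + 1, -4·x, 0], [y, x + 4·y, 0]].
At the point, J = [[-30.0000, 0.0000, 2.0000], [9.0000, -12.0000, 0.0000], [-2.0000, -5.0000, 0.0000]] (det J = -138.0000).
Solving J·Δ = −F gives Δ = (-1.0435, 1.2174, 2.8478).
Then the next iterate is (x, y, z)₁ = (1.9565, -0.7826, 5.3478).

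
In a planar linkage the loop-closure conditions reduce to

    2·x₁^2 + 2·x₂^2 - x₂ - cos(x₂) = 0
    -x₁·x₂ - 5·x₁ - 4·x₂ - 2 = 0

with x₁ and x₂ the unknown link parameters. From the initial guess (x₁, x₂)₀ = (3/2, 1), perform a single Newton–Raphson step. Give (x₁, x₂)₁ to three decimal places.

(4.549, -5.054)

At (3/2, 1): F = (4.95970, -15.000).
Jacobian J = [[4·x₁, 4·x₂ + sin(x₂) - 1], [-x₂ - 5, -x₁ - 4]].
At the point, J = [[6.000, 3.84147], [-6.000, -5.500]] (det J = -9.95117).
Solving J·Δ = −F gives Δ = (3.049, -6.054).
Then the next iterate is (x₁, x₂)₁ = (4.549, -5.054).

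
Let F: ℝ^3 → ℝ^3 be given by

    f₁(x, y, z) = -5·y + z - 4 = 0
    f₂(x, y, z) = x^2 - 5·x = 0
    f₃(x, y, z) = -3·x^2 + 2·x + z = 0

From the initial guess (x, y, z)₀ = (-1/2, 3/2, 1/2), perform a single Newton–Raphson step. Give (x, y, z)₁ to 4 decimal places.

(-0.0417, -0.9083, -0.5417)

At (-1/2, 3/2, 1/2): F = (-11.0000, 2.7500, -1.2500).
Jacobian J = [[0, -5, 1], [2·x - 5, 0, 0], [-6·x + 2, 0, 1]].
At the point, J = [[0.0000, -5.0000, 1.0000], [-6.0000, 0.0000, 0.0000], [5.0000, 0.0000, 1.0000]] (det J = -30.0000).
Solving J·Δ = −F gives Δ = (0.4583, -2.4083, -1.0417).
Then the next iterate is (x, y, z)₁ = (-0.0417, -0.9083, -0.5417).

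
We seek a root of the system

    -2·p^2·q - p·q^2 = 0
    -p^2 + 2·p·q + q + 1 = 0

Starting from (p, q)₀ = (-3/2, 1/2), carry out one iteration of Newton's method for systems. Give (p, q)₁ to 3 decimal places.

(-1.038, 0.298)

At (-3/2, 1/2): F = (-1.875, -2.250).
Jacobian J = [[-4·p·q - q^2, -2·p^2 - 2·p·q], [-2·p + 2·q, 2·p + 1]].
At the point, J = [[2.750, -3.000], [4.000, -2.000]] (det J = 6.500).
Solving J·Δ = −F gives Δ = (0.462, -0.202).
Then the next iterate is (p, q)₁ = (-1.038, 0.298).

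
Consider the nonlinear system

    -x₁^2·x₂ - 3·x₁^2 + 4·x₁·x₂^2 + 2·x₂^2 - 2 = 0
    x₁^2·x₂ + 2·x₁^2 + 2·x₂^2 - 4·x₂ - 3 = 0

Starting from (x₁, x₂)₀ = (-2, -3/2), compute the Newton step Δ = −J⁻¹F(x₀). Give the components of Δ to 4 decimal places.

At (-2, -3/2): F = (-21.5000, 9.5000).
Jacobian J = [[-2·x₁·x₂ - 6·x₁ + 4·x₂^2, -x₁^2 + 8·x₁·x₂ + 4·x₂], [2·x₁·x₂ + 4·x₁, x₁^2 + 4·x₂ - 4]].
At the point, J = [[15.0000, 14.0000], [-2.0000, -6.0000]] (det J = -62.0000).
Solving J·Δ = −F gives Δ = (-0.0645, 1.6048).

(-0.0645, 1.6048)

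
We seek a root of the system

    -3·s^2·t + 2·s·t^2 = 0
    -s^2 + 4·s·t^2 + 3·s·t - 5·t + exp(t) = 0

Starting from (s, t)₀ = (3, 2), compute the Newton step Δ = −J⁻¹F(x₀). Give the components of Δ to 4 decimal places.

(-1.0022, -0.6458)

At (3, 2): F = (-30.0000, 54.389056).
Jacobian J = [[-6·s·t + 2·t^2, -3·s^2 + 4·s·t], [-2·s + 4·t^2 + 3·t, 8·s·t + 3·s + exp(t) - 5]].
At the point, J = [[-28.0000, -3.0000], [16.0000, 59.389056]] (det J = -1614.893571).
Solving J·Δ = −F gives Δ = (-1.0022, -0.6458).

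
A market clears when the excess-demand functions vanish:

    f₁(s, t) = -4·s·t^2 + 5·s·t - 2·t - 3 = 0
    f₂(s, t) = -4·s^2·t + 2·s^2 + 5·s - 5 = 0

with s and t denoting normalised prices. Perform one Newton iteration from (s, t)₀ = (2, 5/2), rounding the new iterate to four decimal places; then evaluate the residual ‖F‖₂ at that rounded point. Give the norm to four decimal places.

At (2, 5/2): F = (-33.0000, -27.0000).
Jacobian J = [[-4·t^2 + 5·t, -8·s·t + 5·s - 2], [-8·s·t + 4·s + 5, -4·s^2]].
At the point, J = [[-12.5000, -32.0000], [-27.0000, -16.0000]] (det J = -664.0000).
Solving J·Δ = −F gives Δ = (-0.5060, -0.8336).
Then the next iterate is (s, t)₁ = (1.4940, 1.6664).
Re-evaluating at (1.4940, 1.6664): F = (-10.479480, -7.943787), so ‖F‖₂ = 13.1500.

13.1500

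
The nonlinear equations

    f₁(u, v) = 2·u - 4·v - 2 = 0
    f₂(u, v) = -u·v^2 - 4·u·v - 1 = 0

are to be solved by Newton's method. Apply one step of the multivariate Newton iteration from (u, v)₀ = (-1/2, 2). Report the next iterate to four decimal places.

(-1.1000, -1.0500)

At (-1/2, 2): F = (-11.0000, 5.0000).
Jacobian J = [[2, -4], [-v^2 - 4·v, -2·u·v - 4·u]].
At the point, J = [[2.0000, -4.0000], [-12.0000, 4.0000]] (det J = -40.0000).
Solving J·Δ = −F gives Δ = (-0.6000, -3.0500).
Then the next iterate is (u, v)₁ = (-1.1000, -1.0500).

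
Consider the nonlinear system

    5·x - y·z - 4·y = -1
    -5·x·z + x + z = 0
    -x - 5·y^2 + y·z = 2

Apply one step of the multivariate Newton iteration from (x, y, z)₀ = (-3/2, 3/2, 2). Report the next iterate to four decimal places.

(0.8768, 0.7241, 2.6931)

At (-3/2, 3/2, 2): F = (-15.5000, 15.5000, -8.7500).
Jacobian J = [[5, -z - 4, -y], [-5·z + 1, 0, -5·x + 1], [-1, -10·y + z, y]].
At the point, J = [[5.0000, -6.0000, -1.5000], [-9.0000, 0.0000, 8.5000], [-1.0000, -13.0000, 1.5000]] (det J = 347.0000).
Solving J·Δ = −F gives Δ = (2.3768, -0.7759, 0.6931).
Then the next iterate is (x, y, z)₁ = (0.8768, 0.7241, 2.6931).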